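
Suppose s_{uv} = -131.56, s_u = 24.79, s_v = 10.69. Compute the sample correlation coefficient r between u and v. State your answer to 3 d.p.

-0.496

r = Cov(u,v) / (s_u · s_v) = -131.56 / (24.79 × 10.69)
  = -131.56 / 265.0051 ≈ -0.496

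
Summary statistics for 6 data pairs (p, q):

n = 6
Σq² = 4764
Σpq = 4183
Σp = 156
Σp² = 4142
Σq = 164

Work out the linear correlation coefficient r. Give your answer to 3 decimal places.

r = (nΣpq − ΣpΣq) / √[(nΣp² − (Σp)²)(nΣq² − (Σq)²)]
Numerator: 6×4183 − 156×164 = -486
Denominator: √[(24852 − 24336)(28584 − 26896)] = √[516 × 1688] = 933.2781
r = -486 / 933.2781 ≈ -0.521

-0.521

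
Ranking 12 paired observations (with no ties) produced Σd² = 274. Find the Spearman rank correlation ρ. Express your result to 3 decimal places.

0.042

ρ = 1 − 6Σd² / [n(n²−1)] = 1 − 6×274 / (12×143)
  = 1 − 1644/1716 = 1 − 0.9580 ≈ 0.042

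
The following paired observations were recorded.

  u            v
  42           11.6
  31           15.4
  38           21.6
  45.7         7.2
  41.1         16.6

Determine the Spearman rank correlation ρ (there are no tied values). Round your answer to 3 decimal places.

Rank u: 4, 1, 2, 5, 3
Rank v: 2, 3, 5, 1, 4
d = rank(u) − rank(v): 2, -2, -3, 4, -1; Σd² = 34
ρ = 1 − 6Σd² / [n(n²−1)] = 1 − 6×34 / (5×24) = 1 − 204/120 ≈ -0.700

-0.700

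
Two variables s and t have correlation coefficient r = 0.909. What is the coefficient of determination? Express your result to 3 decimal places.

r² = (0.909)² = 0.826

0.826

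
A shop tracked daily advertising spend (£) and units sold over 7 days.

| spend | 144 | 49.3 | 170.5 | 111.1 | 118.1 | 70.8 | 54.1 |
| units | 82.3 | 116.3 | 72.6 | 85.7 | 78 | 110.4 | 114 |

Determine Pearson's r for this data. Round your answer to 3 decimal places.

-0.954

n = 7, Σx = 717.9, Σy = 659.3, Σx² = 86467.01, Σy² = 64182.39, Σxy = 62679.88
nΣxy − ΣxΣy = 438759.16 − 473311.47 = -34552.31
nΣx² − (Σx)² = 605269.07 − 515380.41 = 89888.66; nΣy² − (Σy)² = 449276.73 − 434676.49 = 14600.24
r = -34552.31 / √(89888.66 × 14600.24) = -34552.31 / 36227.0066 ≈ -0.954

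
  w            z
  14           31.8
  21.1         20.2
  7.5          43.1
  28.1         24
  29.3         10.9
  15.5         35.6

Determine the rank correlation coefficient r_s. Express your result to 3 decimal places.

-0.886

Rank w: 2, 4, 1, 5, 6, 3
Rank z: 4, 2, 6, 3, 1, 5
d = rank(w) − rank(z): -2, 2, -5, 2, 5, -2; Σd² = 66
ρ = 1 − 6Σd² / [n(n²−1)] = 1 − 6×66 / (6×35) = 1 − 396/210 ≈ -0.886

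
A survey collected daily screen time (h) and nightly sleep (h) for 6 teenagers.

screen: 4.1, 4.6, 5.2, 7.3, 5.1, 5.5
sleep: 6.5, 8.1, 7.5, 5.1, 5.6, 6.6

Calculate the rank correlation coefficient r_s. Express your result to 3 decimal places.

Rank screen: 1, 2, 4, 6, 3, 5
Rank sleep: 3, 6, 5, 1, 2, 4
d = rank(screen) − rank(sleep): -2, -4, -1, 5, 1, 1; Σd² = 48
ρ = 1 − 6Σd² / [n(n²−1)] = 1 − 6×48 / (6×35) = 1 − 288/210 ≈ -0.371

-0.371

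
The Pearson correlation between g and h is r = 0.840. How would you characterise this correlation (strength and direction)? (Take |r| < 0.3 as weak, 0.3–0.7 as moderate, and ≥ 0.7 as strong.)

r = 0.840 > 0 so the relationship is positive.
|r| = 0.840, which falls in the strong range.

strong positive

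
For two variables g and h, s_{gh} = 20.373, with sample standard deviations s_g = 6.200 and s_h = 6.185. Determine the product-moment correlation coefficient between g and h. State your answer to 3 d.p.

r = Cov(g,h) / (s_g · s_h) = 20.373 / (6.200 × 6.185)
  = 20.373 / 38.3470 ≈ 0.531

0.531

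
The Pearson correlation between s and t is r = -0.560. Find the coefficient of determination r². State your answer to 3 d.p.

r² = (-0.560)² = 0.314

0.314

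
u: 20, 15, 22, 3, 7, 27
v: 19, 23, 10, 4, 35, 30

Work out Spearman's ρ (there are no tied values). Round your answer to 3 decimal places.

Rank u: 4, 3, 5, 1, 2, 6
Rank v: 3, 4, 2, 1, 6, 5
d = rank(u) − rank(v): 1, -1, 3, 0, -4, 1; Σd² = 28
ρ = 1 − 6Σd² / [n(n²−1)] = 1 − 6×28 / (6×35) = 1 − 168/210 ≈ 0.200

0.200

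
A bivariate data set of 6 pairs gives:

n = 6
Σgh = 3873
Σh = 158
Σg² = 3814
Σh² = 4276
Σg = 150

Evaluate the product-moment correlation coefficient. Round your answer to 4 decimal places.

-0.8962

r = (nΣgh − ΣgΣh) / √[(nΣg² − (Σg)²)(nΣh² − (Σh)²)]
Numerator: 6×3873 − 150×158 = -462
Denominator: √[(22884 − 22500)(25656 − 24964)] = √[384 × 692] = 515.4881
r = -462 / 515.4881 ≈ -0.8962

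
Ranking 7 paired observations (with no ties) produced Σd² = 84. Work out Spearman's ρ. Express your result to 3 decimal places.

ρ = 1 − 6Σd² / [n(n²−1)] = 1 − 6×84 / (7×48)
  = 1 − 504/336 = 1 − 1.5000 ≈ -0.500

-0.500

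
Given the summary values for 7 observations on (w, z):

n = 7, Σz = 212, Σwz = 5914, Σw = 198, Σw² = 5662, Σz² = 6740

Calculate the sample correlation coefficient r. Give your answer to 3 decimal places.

r = (nΣwz − ΣwΣz) / √[(nΣw² − (Σw)²)(nΣz² − (Σz)²)]
Numerator: 7×5914 − 198×212 = -578
Denominator: √[(39634 − 39204)(47180 − 44944)] = √[430 × 2236] = 980.5509
r = -578 / 980.5509 ≈ -0.589

-0.589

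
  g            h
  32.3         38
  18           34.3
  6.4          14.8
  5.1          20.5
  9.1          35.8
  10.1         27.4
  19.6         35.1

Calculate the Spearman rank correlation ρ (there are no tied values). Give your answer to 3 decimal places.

Rank g: 7, 5, 2, 1, 3, 4, 6
Rank h: 7, 4, 1, 2, 6, 3, 5
d = rank(g) − rank(h): 0, 1, 1, -1, -3, 1, 1; Σd² = 14
ρ = 1 − 6Σd² / [n(n²−1)] = 1 − 6×14 / (7×48) = 1 − 84/336 ≈ 0.750

0.750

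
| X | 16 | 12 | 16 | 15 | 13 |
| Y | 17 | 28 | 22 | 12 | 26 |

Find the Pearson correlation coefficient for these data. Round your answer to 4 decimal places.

-0.7136

n = 5, ΣX = 72, ΣY = 105, ΣX² = 1050, ΣY² = 2377, ΣXY = 1478
nΣXY − ΣXΣY = 7390 − 7560 = -170
nΣX² − (ΣX)² = 5250 − 5184 = 66; nΣY² − (ΣY)² = 11885 − 11025 = 860
r = -170 / √(66 × 860) = -170 / 238.2436 ≈ -0.7136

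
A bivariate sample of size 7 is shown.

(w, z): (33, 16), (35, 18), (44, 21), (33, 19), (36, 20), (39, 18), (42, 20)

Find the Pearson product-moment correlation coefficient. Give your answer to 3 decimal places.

0.695

n = 7, Σw = 262, Σz = 132, Σw² = 9920, Σz² = 2506, Σwz = 4971
nΣwz − ΣwΣz = 34797 − 34584 = 213
nΣw² − (Σw)² = 69440 − 68644 = 796; nΣz² − (Σz)² = 17542 − 17424 = 118
r = 213 / √(796 × 118) = 213 / 306.4768 ≈ 0.695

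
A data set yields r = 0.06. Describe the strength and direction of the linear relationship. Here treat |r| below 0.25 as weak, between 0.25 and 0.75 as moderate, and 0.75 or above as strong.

r = 0.06 > 0 so the relationship is positive.
|r| = 0.06, which falls in the weak range.

weak positive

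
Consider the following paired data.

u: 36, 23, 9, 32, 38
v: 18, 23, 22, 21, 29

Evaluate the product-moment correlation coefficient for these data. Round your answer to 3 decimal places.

0.157

n = 5, Σu = 138, Σv = 113, Σu² = 4374, Σv² = 2619, Σuv = 3149
nΣuv − ΣuΣv = 15745 − 15594 = 151
nΣu² − (Σu)² = 21870 − 19044 = 2826; nΣv² − (Σv)² = 13095 − 12769 = 326
r = 151 / √(2826 × 326) = 151 / 959.8312 ≈ 0.157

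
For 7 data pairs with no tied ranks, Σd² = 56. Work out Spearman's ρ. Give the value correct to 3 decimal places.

0.000

ρ = 1 − 6Σd² / [n(n²−1)] = 1 − 6×56 / (7×48)
  = 1 − 336/336 = 1 − 1.0000 ≈ 0.000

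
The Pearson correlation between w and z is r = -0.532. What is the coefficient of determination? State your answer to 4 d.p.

0.2830

r² = (-0.532)² = 0.2830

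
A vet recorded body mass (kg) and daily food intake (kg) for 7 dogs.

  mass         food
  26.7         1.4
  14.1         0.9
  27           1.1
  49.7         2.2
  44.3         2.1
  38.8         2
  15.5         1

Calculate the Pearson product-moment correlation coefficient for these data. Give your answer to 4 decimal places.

0.9684

n = 7, Σx = 216.1, Σy = 10.7, Σx² = 7818.97, Σy² = 18.23, Σxy = 375.24
nΣxy − ΣxΣy = 2626.68 − 2312.27 = 314.41
nΣx² − (Σx)² = 54732.79 − 46699.21 = 8033.58; nΣy² − (Σy)² = 127.61 − 114.49 = 13.12
r = 314.41 / √(8033.58 × 13.12) = 314.41 / 324.6545 ≈ 0.9684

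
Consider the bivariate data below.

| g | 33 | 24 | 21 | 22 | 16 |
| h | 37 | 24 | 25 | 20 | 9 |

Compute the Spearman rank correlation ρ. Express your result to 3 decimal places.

0.700

Rank g: 5, 4, 2, 3, 1
Rank h: 5, 3, 4, 2, 1
d = rank(g) − rank(h): 0, 1, -2, 1, 0; Σd² = 6
ρ = 1 − 6Σd² / [n(n²−1)] = 1 − 6×6 / (5×24) = 1 − 36/120 ≈ 0.700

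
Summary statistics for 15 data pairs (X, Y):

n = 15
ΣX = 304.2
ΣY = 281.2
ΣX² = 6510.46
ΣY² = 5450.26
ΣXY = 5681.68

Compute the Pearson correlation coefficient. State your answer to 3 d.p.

r = (nΣXY − ΣXΣY) / √[(nΣX² − (ΣX)²)(nΣY² − (ΣY)²)]
Numerator: 15×5681.68 − 304.2×281.2 = -315.84
Denominator: √[(97656.9 − 92537.64)(81753.9 − 79073.44)] = √[5119.26 × 2680.46] = 3704.3180
r = -315.84 / 3704.3180 ≈ -0.085

-0.085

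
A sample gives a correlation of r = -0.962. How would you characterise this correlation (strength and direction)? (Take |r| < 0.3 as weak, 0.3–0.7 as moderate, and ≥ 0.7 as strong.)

strong negative

r = -0.962 < 0 so the relationship is negative.
|r| = 0.962, which falls in the strong range.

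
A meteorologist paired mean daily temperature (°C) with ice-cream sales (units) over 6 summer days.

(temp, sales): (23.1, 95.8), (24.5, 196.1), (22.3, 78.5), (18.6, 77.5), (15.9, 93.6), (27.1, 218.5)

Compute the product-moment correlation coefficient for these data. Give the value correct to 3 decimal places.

0.749

n = 6, Σx = 131.5, Σy = 760, Σx² = 2964.33, Σy² = 116304.56, Σxy = 17619.07
nΣxy − ΣxΣy = 105714.42 − 99940 = 5774.42
nΣx² − (Σx)² = 17785.98 − 17292.25 = 493.73; nΣy² − (Σy)² = 697827.36 − 577600 = 120227.36
r = 5774.42 / √(493.73 × 120227.36) = 5774.42 / 7704.5347 ≈ 0.749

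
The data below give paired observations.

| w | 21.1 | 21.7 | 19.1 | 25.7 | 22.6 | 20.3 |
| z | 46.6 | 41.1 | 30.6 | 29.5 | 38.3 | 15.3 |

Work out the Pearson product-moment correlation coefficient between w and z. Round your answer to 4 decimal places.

n = 6, Σw = 130.5, Σz = 201.4, Σw² = 2864.25, Σz² = 7368.36, Σwz = 4393.91
nΣwz − ΣwΣz = 26363.46 − 26282.7 = 80.76
nΣw² − (Σw)² = 17185.5 − 17030.25 = 155.25; nΣz² − (Σz)² = 44210.16 − 40561.96 = 3648.2
r = 80.76 / √(155.25 × 3648.2) = 80.76 / 752.5842 ≈ 0.1073

0.1073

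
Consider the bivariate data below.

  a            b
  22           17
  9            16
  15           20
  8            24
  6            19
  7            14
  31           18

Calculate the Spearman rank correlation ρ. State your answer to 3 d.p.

0.000

Rank a: 6, 4, 5, 3, 1, 2, 7
Rank b: 3, 2, 6, 7, 5, 1, 4
d = rank(a) − rank(b): 3, 2, -1, -4, -4, 1, 3; Σd² = 56
ρ = 1 − 6Σd² / [n(n²−1)] = 1 − 6×56 / (7×48) = 1 − 336/336 ≈ 0.000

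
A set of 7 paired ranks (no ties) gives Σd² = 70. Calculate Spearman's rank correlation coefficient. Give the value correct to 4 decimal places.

-0.2500

ρ = 1 − 6Σd² / [n(n²−1)] = 1 − 6×70 / (7×48)
  = 1 − 420/336 = 1 − 1.25000 ≈ -0.2500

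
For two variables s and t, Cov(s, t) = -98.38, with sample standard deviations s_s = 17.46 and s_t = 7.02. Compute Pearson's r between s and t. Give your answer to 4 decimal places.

r = Cov(s,t) / (s_s · s_t) = -98.38 / (17.46 × 7.02)
  = -98.38 / 122.5692 ≈ -0.8026

-0.8026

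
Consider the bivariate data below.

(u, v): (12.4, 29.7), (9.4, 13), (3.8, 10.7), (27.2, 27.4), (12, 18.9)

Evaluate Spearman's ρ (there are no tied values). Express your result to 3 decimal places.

0.900

Rank u: 4, 2, 1, 5, 3
Rank v: 5, 2, 1, 4, 3
d = rank(u) − rank(v): -1, 0, 0, 1, 0; Σd² = 2
ρ = 1 − 6Σd² / [n(n²−1)] = 1 − 6×2 / (5×24) = 1 − 12/120 ≈ 0.900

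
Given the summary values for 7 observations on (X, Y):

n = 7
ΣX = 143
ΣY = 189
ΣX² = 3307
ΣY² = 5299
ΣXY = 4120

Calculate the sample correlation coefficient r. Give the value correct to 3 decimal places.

r = (nΣXY − ΣXΣY) / √[(nΣX² − (ΣX)²)(nΣY² − (ΣY)²)]
Numerator: 7×4120 − 143×189 = 1813
Denominator: √[(23149 − 20449)(37093 − 35721)] = √[2700 × 1372] = 1924.6818
r = 1813 / 1924.6818 ≈ 0.942

0.942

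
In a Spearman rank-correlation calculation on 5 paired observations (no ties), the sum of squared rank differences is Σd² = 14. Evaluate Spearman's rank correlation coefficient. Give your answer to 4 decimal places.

ρ = 1 − 6Σd² / [n(n²−1)] = 1 − 6×14 / (5×24)
  = 1 − 84/120 = 1 − 0.70000 ≈ 0.3000

0.3000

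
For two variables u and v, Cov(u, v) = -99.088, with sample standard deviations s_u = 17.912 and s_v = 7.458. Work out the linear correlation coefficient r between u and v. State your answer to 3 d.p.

r = Cov(u,v) / (s_u · s_v) = -99.088 / (17.912 × 7.458)
  = -99.088 / 133.5877 ≈ -0.742

-0.742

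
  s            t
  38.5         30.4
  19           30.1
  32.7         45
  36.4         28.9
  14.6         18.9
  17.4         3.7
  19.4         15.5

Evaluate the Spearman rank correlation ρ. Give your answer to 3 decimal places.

Rank s: 7, 3, 5, 6, 1, 2, 4
Rank t: 6, 5, 7, 4, 3, 1, 2
d = rank(s) − rank(t): 1, -2, -2, 2, -2, 1, 2; Σd² = 22
ρ = 1 − 6Σd² / [n(n²−1)] = 1 − 6×22 / (7×48) = 1 − 132/336 ≈ 0.607

0.607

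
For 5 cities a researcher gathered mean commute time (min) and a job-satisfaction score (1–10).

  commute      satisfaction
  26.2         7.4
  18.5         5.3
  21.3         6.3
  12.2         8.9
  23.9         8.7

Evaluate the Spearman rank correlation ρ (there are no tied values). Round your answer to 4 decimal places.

Rank commute: 5, 2, 3, 1, 4
Rank satisfaction: 3, 1, 2, 5, 4
d = rank(commute) − rank(satisfaction): 2, 1, 1, -4, 0; Σd² = 22
ρ = 1 − 6Σd² / [n(n²−1)] = 1 − 6×22 / (5×24) = 1 − 132/120 ≈ -0.1000

-0.1000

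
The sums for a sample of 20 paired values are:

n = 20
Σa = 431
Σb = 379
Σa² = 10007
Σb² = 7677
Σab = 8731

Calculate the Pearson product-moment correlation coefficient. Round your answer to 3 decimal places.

r = (nΣab − ΣaΣb) / √[(nΣa² − (Σa)²)(nΣb² − (Σb)²)]
Numerator: 20×8731 − 431×379 = 11271
Denominator: √[(200140 − 185761)(153540 − 143641)] = √[14379 × 9899] = 11930.5373
r = 11271 / 11930.5373 ≈ 0.945

0.945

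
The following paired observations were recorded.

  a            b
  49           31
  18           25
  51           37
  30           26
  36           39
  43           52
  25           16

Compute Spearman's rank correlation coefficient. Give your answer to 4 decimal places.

0.6786

Rank a: 6, 1, 7, 3, 4, 5, 2
Rank b: 4, 2, 5, 3, 6, 7, 1
d = rank(a) − rank(b): 2, -1, 2, 0, -2, -2, 1; Σd² = 18
ρ = 1 − 6Σd² / [n(n²−1)] = 1 − 6×18 / (7×48) = 1 − 108/336 ≈ 0.6786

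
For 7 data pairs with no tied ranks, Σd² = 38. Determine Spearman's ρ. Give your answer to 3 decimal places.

ρ = 1 − 6Σd² / [n(n²−1)] = 1 − 6×38 / (7×48)
  = 1 − 228/336 = 1 − 0.6786 ≈ 0.321

0.321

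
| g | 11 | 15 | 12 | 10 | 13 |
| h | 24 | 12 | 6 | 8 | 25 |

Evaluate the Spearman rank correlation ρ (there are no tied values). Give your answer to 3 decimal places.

0.300

Rank g: 2, 5, 3, 1, 4
Rank h: 4, 3, 1, 2, 5
d = rank(g) − rank(h): -2, 2, 2, -1, -1; Σd² = 14
ρ = 1 − 6Σd² / [n(n²−1)] = 1 − 6×14 / (5×24) = 1 − 84/120 ≈ 0.300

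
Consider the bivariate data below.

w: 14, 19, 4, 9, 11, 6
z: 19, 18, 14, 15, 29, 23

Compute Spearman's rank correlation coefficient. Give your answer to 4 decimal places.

Rank w: 5, 6, 1, 3, 4, 2
Rank z: 4, 3, 1, 2, 6, 5
d = rank(w) − rank(z): 1, 3, 0, 1, -2, -3; Σd² = 24
ρ = 1 − 6Σd² / [n(n²−1)] = 1 − 6×24 / (6×35) = 1 − 144/210 ≈ 0.3143

0.3143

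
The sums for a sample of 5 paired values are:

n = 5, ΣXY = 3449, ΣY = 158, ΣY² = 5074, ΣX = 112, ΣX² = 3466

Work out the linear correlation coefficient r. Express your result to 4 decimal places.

r = (nΣXY − ΣXΣY) / √[(nΣX² − (ΣX)²)(nΣY² − (ΣY)²)]
Numerator: 5×3449 − 112×158 = -451
Denominator: √[(17330 − 12544)(25370 − 24964)] = √[4786 × 406] = 1393.9570
r = -451 / 1393.9570 ≈ -0.3235

-0.3235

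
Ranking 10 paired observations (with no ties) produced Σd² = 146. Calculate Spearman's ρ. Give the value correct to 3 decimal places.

0.115

ρ = 1 − 6Σd² / [n(n²−1)] = 1 − 6×146 / (10×99)
  = 1 − 876/990 = 1 − 0.8848 ≈ 0.115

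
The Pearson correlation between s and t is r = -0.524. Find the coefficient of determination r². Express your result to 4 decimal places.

r² = (-0.524)² = 0.2746

0.2746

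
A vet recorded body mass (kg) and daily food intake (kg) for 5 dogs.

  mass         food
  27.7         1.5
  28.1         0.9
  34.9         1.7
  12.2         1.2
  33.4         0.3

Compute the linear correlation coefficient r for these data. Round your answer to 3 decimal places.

n = 5, Σx = 136.3, Σy = 5.6, Σx² = 4039.31, Σy² = 7.48, Σxy = 150.83
nΣxy − ΣxΣy = 754.15 − 763.28 = -9.13
nΣx² − (Σx)² = 20196.55 − 18577.69 = 1618.86; nΣy² − (Σy)² = 37.4 − 31.36 = 6.04
r = -9.13 / √(1618.86 × 6.04) = -9.13 / 98.8833 ≈ -0.092

-0.092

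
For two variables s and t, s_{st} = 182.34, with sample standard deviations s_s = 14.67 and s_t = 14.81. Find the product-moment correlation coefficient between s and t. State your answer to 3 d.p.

0.839

r = Cov(s,t) / (s_s · s_t) = 182.34 / (14.67 × 14.81)
  = 182.34 / 217.2627 ≈ 0.839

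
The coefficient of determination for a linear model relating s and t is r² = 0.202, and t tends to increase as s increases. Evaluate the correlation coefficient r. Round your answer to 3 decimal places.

|r| = √0.202 = 0.449
The association is positive, so r = 0.449.

0.449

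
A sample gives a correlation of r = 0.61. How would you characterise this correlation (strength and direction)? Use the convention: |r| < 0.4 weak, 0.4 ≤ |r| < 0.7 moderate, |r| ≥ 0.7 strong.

r = 0.61 > 0 so the relationship is positive.
|r| = 0.61, which falls in the moderate range.

moderate positive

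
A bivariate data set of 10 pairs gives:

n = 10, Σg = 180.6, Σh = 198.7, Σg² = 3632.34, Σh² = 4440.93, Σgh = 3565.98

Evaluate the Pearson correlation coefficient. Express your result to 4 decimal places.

r = (nΣgh − ΣgΣh) / √[(nΣg² − (Σg)²)(nΣh² − (Σh)²)]
Numerator: 10×3565.98 − 180.6×198.7 = -225.42
Denominator: √[(36323.4 − 32616.36)(44409.3 − 39481.69)] = √[3707.04 × 4927.61] = 4273.9733
r = -225.42 / 4273.9733 ≈ -0.0527

-0.0527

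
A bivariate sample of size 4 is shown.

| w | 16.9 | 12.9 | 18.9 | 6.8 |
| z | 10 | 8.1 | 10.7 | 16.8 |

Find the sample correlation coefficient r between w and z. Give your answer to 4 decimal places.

n = 4, Σw = 55.5, Σz = 45.6, Σw² = 855.47, Σz² = 562.34, Σwz = 589.96
nΣwz − ΣwΣz = 2359.84 − 2530.8 = -170.96
nΣw² − (Σw)² = 3421.88 − 3080.25 = 341.63; nΣz² − (Σz)² = 2249.36 − 2079.36 = 170
r = -170.96 / √(341.63 × 170) = -170.96 / 240.9919 ≈ -0.7094

-0.7094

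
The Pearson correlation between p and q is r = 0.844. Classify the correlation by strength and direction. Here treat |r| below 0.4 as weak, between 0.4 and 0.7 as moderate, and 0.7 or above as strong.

r = 0.844 > 0 so the relationship is positive.
|r| = 0.844, which falls in the strong range.

strong positive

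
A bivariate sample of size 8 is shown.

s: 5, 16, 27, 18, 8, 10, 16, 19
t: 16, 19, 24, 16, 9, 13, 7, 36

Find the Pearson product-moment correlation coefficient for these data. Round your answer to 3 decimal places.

0.520

n = 8, Σs = 119, Σt = 140, Σs² = 2115, Σt² = 3044, Σst = 2318
nΣst − ΣsΣt = 18544 − 16660 = 1884
nΣs² − (Σs)² = 16920 − 14161 = 2759; nΣt² − (Σt)² = 24352 − 19600 = 4752
r = 1884 / √(2759 × 4752) = 1884 / 3620.8795 ≈ 0.520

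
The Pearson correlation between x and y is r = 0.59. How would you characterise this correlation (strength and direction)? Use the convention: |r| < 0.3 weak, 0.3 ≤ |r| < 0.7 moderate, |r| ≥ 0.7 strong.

r = 0.59 > 0 so the relationship is positive.
|r| = 0.59, which falls in the moderate range.

moderate positive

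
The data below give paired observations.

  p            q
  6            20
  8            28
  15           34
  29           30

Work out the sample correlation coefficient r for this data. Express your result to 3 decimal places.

0.544

n = 4, Σp = 58, Σq = 112, Σp² = 1166, Σq² = 3240, Σpq = 1724
nΣpq − ΣpΣq = 6896 − 6496 = 400
nΣp² − (Σp)² = 4664 − 3364 = 1300; nΣq² − (Σq)² = 12960 − 12544 = 416
r = 400 / √(1300 × 416) = 400 / 735.3911 ≈ 0.544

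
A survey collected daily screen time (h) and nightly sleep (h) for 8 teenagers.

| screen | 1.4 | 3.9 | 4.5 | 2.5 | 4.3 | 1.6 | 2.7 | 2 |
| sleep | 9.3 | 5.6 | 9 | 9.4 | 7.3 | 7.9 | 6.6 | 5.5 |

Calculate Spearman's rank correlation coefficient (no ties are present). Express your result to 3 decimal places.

-0.167

Rank screen: 1, 6, 8, 4, 7, 2, 5, 3
Rank sleep: 7, 2, 6, 8, 4, 5, 3, 1
d = rank(screen) − rank(sleep): -6, 4, 2, -4, 3, -3, 2, 2; Σd² = 98
ρ = 1 − 6Σd² / [n(n²−1)] = 1 − 6×98 / (8×63) = 1 − 588/504 ≈ -0.167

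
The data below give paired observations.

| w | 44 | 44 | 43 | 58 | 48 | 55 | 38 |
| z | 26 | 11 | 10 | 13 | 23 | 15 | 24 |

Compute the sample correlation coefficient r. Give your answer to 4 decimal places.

n = 7, Σw = 330, Σz = 122, Σw² = 15858, Σz² = 2396, Σwz = 5653
nΣwz − ΣwΣz = 39571 − 40260 = -689
nΣw² − (Σw)² = 111006 − 108900 = 2106; nΣz² − (Σz)² = 16772 − 14884 = 1888
r = -689 / √(2106 × 1888) = -689 / 1994.0231 ≈ -0.3455

-0.3455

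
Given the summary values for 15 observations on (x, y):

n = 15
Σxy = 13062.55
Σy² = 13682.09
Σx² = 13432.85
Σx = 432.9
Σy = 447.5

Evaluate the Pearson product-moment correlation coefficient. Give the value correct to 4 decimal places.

r = (nΣxy − ΣxΣy) / √[(nΣx² − (Σx)²)(nΣy² − (Σy)²)]
Numerator: 15×13062.55 − 432.9×447.5 = 2215.5
Denominator: √[(201492.75 − 187402.41)(205231.35 − 200256.25)] = √[14090.34 × 4975.1] = 8372.6251
r = 2215.5 / 8372.6251 ≈ 0.2646

0.2646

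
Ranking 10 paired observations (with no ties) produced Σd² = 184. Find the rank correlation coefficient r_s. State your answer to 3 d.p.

ρ = 1 − 6Σd² / [n(n²−1)] = 1 − 6×184 / (10×99)
  = 1 − 1104/990 = 1 − 1.1152 ≈ -0.115

-0.115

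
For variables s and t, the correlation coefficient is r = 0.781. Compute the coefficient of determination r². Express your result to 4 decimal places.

r² = (0.781)² = 0.6100

0.6100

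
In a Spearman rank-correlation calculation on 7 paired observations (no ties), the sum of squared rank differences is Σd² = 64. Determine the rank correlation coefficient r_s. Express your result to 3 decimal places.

-0.143

ρ = 1 − 6Σd² / [n(n²−1)] = 1 − 6×64 / (7×48)
  = 1 − 384/336 = 1 − 1.1429 ≈ -0.143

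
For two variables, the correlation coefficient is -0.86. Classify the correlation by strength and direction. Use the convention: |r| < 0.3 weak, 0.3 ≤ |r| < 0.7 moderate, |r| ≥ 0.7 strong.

strong negative

r = -0.86 < 0 so the relationship is negative.
|r| = 0.86, which falls in the strong range.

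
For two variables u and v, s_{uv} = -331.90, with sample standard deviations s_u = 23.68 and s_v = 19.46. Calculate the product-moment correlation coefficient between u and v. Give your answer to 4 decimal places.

r = Cov(u,v) / (s_u · s_v) = -331.90 / (23.68 × 19.46)
  = -331.90 / 460.8128 ≈ -0.7202

-0.7202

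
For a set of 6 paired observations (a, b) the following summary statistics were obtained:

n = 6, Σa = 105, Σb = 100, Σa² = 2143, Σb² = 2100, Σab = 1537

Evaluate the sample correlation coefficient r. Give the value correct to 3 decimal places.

r = (nΣab − ΣaΣb) / √[(nΣa² − (Σa)²)(nΣb² − (Σb)²)]
Numerator: 6×1537 − 105×100 = -1278
Denominator: √[(12858 − 11025)(12600 − 10000)] = √[1833 × 2600] = 2183.0712
r = -1278 / 2183.0712 ≈ -0.585

-0.585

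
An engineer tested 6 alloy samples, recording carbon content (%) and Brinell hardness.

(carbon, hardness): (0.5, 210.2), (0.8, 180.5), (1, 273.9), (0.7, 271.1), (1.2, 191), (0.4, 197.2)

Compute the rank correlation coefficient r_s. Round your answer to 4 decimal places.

-0.0857

Rank carbon: 2, 4, 5, 3, 6, 1
Rank hardness: 4, 1, 6, 5, 2, 3
d = rank(carbon) − rank(hardness): -2, 3, -1, -2, 4, -2; Σd² = 38
ρ = 1 − 6Σd² / [n(n²−1)] = 1 − 6×38 / (6×35) = 1 − 228/210 ≈ -0.0857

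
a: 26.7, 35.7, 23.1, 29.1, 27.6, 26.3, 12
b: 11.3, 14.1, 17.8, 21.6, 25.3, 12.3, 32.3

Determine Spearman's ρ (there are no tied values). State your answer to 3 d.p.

Rank a: 4, 7, 2, 6, 5, 3, 1
Rank b: 1, 3, 4, 5, 6, 2, 7
d = rank(a) − rank(b): 3, 4, -2, 1, -1, 1, -6; Σd² = 68
ρ = 1 − 6Σd² / [n(n²−1)] = 1 − 6×68 / (7×48) = 1 − 408/336 ≈ -0.214

-0.214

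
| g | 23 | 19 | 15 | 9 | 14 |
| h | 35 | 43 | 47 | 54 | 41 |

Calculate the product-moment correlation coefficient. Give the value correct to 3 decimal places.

n = 5, Σg = 80, Σh = 220, Σg² = 1392, Σh² = 9880, Σgh = 3387
nΣgh − ΣgΣh = 16935 − 17600 = -665
nΣg² − (Σg)² = 6960 − 6400 = 560; nΣh² − (Σh)² = 49400 − 48400 = 1000
r = -665 / √(560 × 1000) = -665 / 748.3315 ≈ -0.889

-0.889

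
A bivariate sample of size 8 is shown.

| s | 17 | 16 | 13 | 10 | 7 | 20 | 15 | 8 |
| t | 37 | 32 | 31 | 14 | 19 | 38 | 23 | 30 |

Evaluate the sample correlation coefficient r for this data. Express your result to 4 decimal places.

n = 8, Σs = 106, Σt = 224, Σs² = 1552, Σt² = 6784, Σst = 3162
nΣst − ΣsΣt = 25296 − 23744 = 1552
nΣs² − (Σs)² = 12416 − 11236 = 1180; nΣt² − (Σt)² = 54272 − 50176 = 4096
r = 1552 / √(1180 × 4096) = 1552 / 2198.4722 ≈ 0.7059

0.7059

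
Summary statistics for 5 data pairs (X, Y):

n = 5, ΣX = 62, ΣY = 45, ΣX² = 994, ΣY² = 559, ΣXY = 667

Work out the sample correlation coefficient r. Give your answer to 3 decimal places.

0.585

r = (nΣXY − ΣXΣY) / √[(nΣX² − (ΣX)²)(nΣY² − (ΣY)²)]
Numerator: 5×667 − 62×45 = 545
Denominator: √[(4970 − 3844)(2795 − 2025)] = √[1126 × 770] = 931.1391
r = 545 / 931.1391 ≈ 0.585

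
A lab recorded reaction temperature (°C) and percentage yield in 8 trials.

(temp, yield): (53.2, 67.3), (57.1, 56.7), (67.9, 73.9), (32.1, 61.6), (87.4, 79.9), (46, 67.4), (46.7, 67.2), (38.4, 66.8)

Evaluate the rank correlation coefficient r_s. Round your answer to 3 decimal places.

0.571

Rank temp: 5, 6, 7, 1, 8, 3, 4, 2
Rank yield: 5, 1, 7, 2, 8, 6, 4, 3
d = rank(temp) − rank(yield): 0, 5, 0, -1, 0, -3, 0, -1; Σd² = 36
ρ = 1 − 6Σd² / [n(n²−1)] = 1 − 6×36 / (8×63) = 1 − 216/504 ≈ 0.571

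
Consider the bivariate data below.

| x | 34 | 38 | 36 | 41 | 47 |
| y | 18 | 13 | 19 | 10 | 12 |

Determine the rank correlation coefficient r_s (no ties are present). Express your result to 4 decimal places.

Rank x: 1, 3, 2, 4, 5
Rank y: 4, 3, 5, 1, 2
d = rank(x) − rank(y): -3, 0, -3, 3, 3; Σd² = 36
ρ = 1 − 6Σd² / [n(n²−1)] = 1 − 6×36 / (5×24) = 1 − 216/120 ≈ -0.8000

-0.8000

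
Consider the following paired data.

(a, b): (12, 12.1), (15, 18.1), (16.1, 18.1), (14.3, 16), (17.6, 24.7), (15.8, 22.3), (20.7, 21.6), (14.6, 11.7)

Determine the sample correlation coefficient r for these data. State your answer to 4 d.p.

n = 8, Σa = 126.1, Σb = 144.6, Σa² = 2033.75, Σb² = 2768.46, Σab = 2341.91
nΣab − ΣaΣb = 18735.28 − 18234.06 = 501.22
nΣa² − (Σa)² = 16270 − 15901.21 = 368.79; nΣb² − (Σb)² = 22147.68 − 20909.16 = 1238.52
r = 501.22 / √(368.79 × 1238.52) = 501.22 / 675.8356 ≈ 0.7416

0.7416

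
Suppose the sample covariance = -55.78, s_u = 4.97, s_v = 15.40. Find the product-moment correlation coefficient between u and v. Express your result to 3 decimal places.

-0.729

r = Cov(u,v) / (s_u · s_v) = -55.78 / (4.97 × 15.40)
  = -55.78 / 76.5380 ≈ -0.729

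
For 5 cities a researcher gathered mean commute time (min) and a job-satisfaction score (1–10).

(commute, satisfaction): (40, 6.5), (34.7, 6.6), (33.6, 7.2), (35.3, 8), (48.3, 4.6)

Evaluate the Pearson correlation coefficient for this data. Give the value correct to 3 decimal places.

-0.892

n = 5, Σx = 191.9, Σy = 32.9, Σx² = 7512.03, Σy² = 222.81, Σxy = 1235.52
nΣxy − ΣxΣy = 6177.6 − 6313.51 = -135.91
nΣx² − (Σx)² = 37560.15 − 36825.61 = 734.54; nΣy² − (Σy)² = 1114.05 − 1082.41 = 31.64
r = -135.91 / √(734.54 × 31.64) = -135.91 / 152.4495 ≈ -0.892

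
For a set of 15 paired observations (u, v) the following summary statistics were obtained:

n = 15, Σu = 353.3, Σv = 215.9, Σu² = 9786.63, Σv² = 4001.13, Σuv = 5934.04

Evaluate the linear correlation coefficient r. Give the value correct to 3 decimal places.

r = (nΣuv − ΣuΣv) / √[(nΣu² − (Σu)²)(nΣv² − (Σv)²)]
Numerator: 15×5934.04 − 353.3×215.9 = 12733.13
Denominator: √[(146799.45 − 124820.89)(60016.95 − 46612.81)] = √[21978.56 × 13404.14] = 17164.0233
r = 12733.13 / 17164.0233 ≈ 0.742

0.742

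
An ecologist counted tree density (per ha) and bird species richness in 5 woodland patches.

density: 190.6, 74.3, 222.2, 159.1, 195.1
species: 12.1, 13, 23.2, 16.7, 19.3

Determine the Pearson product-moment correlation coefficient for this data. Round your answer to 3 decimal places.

n = 5, Σx = 841.3, Σy = 84.3, Σx² = 154598.51, Σy² = 1505.03, Σxy = 14849.6
nΣxy − ΣxΣy = 74248 − 70921.59 = 3326.41
nΣx² − (Σx)² = 772992.55 − 707785.69 = 65206.86; nΣy² − (Σy)² = 7525.15 − 7106.49 = 418.66
r = 3326.41 / √(65206.86 × 418.66) = 3326.41 / 5224.8927 ≈ 0.637

0.637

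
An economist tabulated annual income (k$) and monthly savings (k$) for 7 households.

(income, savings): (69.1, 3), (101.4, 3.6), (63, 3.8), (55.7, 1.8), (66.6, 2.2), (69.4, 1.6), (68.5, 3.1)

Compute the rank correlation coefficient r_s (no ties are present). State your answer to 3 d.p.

0.036

Rank income: 5, 7, 2, 1, 3, 6, 4
Rank savings: 4, 6, 7, 2, 3, 1, 5
d = rank(income) − rank(savings): 1, 1, -5, -1, 0, 5, -1; Σd² = 54
ρ = 1 − 6Σd² / [n(n²−1)] = 1 − 6×54 / (7×48) = 1 − 324/336 ≈ 0.036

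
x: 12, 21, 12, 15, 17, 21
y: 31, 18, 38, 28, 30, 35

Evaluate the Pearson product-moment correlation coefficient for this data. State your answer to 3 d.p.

-0.490

n = 6, Σx = 98, Σy = 180, Σx² = 1684, Σy² = 5638, Σxy = 2871
nΣxy − ΣxΣy = 17226 − 17640 = -414
nΣx² − (Σx)² = 10104 − 9604 = 500; nΣy² − (Σy)² = 33828 − 32400 = 1428
r = -414 / √(500 × 1428) = -414 / 844.9852 ≈ -0.490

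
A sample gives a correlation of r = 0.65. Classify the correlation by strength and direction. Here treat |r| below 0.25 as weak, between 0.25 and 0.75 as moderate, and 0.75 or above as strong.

r = 0.65 > 0 so the relationship is positive.
|r| = 0.65, which falls in the moderate range.

moderate positive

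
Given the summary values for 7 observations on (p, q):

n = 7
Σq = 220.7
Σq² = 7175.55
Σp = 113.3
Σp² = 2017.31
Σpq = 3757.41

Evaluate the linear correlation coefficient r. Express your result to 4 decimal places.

r = (nΣpq − ΣpΣq) / √[(nΣp² − (Σp)²)(nΣq² − (Σq)²)]
Numerator: 7×3757.41 − 113.3×220.7 = 1296.56
Denominator: √[(14121.17 − 12836.89)(50228.85 − 48708.49)] = √[1284.28 × 1520.36] = 1397.3432
r = 1296.56 / 1397.3432 ≈ 0.9279

0.9279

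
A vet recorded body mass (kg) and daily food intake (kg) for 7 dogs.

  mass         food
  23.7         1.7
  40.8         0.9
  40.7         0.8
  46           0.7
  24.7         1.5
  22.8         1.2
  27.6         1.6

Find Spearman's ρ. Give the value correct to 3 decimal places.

Rank mass: 2, 6, 5, 7, 3, 1, 4
Rank food: 7, 3, 2, 1, 5, 4, 6
d = rank(mass) − rank(food): -5, 3, 3, 6, -2, -3, -2; Σd² = 96
ρ = 1 − 6Σd² / [n(n²−1)] = 1 − 6×96 / (7×48) = 1 − 576/336 ≈ -0.714

-0.714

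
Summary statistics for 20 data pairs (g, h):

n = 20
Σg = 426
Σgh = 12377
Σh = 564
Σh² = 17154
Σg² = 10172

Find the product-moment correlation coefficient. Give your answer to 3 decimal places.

r = (nΣgh − ΣgΣh) / √[(nΣg² − (Σg)²)(nΣh² − (Σh)²)]
Numerator: 20×12377 − 426×564 = 7276
Denominator: √[(203440 − 181476)(343080 − 318096)] = √[21964 × 24984] = 23425.3832
r = 7276 / 23425.3832 ≈ 0.311

0.311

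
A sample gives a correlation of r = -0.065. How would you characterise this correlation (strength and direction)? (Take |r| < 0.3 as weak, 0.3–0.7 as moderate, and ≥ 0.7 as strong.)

r = -0.065 < 0 so the relationship is negative.
|r| = 0.065, which falls in the weak range.

weak negative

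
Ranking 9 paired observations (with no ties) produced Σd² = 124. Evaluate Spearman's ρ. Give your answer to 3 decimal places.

-0.033

ρ = 1 − 6Σd² / [n(n²−1)] = 1 − 6×124 / (9×80)
  = 1 − 744/720 = 1 − 1.0333 ≈ -0.033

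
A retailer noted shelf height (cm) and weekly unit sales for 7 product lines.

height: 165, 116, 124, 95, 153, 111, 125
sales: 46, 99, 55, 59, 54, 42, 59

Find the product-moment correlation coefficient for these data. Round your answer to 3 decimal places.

-0.286

n = 7, Σx = 889, Σy = 414, Σx² = 116437, Σy² = 26584, Σxy = 51798
nΣxy − ΣxΣy = 362586 − 368046 = -5460
nΣx² − (Σx)² = 815059 − 790321 = 24738; nΣy² − (Σy)² = 186088 − 171396 = 14692
r = -5460 / √(24738 × 14692) = -5460 / 19064.3829 ≈ -0.286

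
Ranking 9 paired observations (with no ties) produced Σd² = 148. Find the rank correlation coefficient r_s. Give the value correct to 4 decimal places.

-0.2333

ρ = 1 − 6Σd² / [n(n²−1)] = 1 − 6×148 / (9×80)
  = 1 − 888/720 = 1 − 1.23333 ≈ -0.2333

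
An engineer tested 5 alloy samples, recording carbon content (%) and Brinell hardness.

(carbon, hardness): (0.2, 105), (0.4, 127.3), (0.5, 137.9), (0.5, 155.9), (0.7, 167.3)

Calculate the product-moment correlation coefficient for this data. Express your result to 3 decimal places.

0.957

n = 5, Σx = 2.3, Σy = 693.4, Σx² = 1.19, Σy² = 98540.8, Σxy = 335.93
nΣxy − ΣxΣy = 1679.65 − 1594.82 = 84.83
nΣx² − (Σx)² = 5.95 − 5.29 = 0.66; nΣy² − (Σy)² = 492704 − 480803.56 = 11900.44
r = 84.83 / √(0.66 × 11900.44) = 84.83 / 88.6244 ≈ 0.957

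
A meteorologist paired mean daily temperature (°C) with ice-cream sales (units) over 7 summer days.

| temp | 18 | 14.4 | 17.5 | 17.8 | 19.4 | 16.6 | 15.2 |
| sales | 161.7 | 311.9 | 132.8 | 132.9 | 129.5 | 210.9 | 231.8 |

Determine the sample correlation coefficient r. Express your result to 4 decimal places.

-0.9187

n = 7, Σx = 118.9, Σy = 1311.5, Σx² = 2037.41, Σy² = 273707.05, Σxy = 21628.18
nΣxy − ΣxΣy = 151397.26 − 155937.35 = -4540.09
nΣx² − (Σx)² = 14261.87 − 14137.21 = 124.66; nΣy² − (Σy)² = 1915949.35 − 1720032.25 = 195917.1
r = -4540.09 / √(124.66 × 195917.1) = -4540.09 / 4941.9658 ≈ -0.9187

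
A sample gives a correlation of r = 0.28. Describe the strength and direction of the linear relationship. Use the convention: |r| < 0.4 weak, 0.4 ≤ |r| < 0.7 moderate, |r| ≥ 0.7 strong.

r = 0.28 > 0 so the relationship is positive.
|r| = 0.28, which falls in the weak range.

weak positive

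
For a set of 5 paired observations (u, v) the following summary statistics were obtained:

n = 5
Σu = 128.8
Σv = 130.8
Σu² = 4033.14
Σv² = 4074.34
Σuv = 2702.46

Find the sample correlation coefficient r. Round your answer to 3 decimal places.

-0.976

r = (nΣuv − ΣuΣv) / √[(nΣu² − (Σu)²)(nΣv² − (Σv)²)]
Numerator: 5×2702.46 − 128.8×130.8 = -3334.74
Denominator: √[(20165.7 − 16589.44)(20371.7 − 17108.64)] = √[3576.26 × 3263.06] = 3416.0724
r = -3334.74 / 3416.0724 ≈ -0.976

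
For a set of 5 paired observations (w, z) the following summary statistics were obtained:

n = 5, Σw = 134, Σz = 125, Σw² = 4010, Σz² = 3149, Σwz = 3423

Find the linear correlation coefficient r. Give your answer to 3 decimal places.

0.728

r = (nΣwz − ΣwΣz) / √[(nΣw² − (Σw)²)(nΣz² − (Σz)²)]
Numerator: 5×3423 − 134×125 = 365
Denominator: √[(20050 − 17956)(15745 − 15625)] = √[2094 × 120] = 501.2784
r = 365 / 501.2784 ≈ 0.728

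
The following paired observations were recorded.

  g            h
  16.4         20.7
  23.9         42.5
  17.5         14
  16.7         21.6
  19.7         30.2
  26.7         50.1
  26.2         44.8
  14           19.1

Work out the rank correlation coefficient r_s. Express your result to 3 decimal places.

Rank g: 2, 6, 4, 3, 5, 8, 7, 1
Rank h: 3, 6, 1, 4, 5, 8, 7, 2
d = rank(g) − rank(h): -1, 0, 3, -1, 0, 0, 0, -1; Σd² = 12
ρ = 1 − 6Σd² / [n(n²−1)] = 1 − 6×12 / (8×63) = 1 − 72/504 ≈ 0.857

0.857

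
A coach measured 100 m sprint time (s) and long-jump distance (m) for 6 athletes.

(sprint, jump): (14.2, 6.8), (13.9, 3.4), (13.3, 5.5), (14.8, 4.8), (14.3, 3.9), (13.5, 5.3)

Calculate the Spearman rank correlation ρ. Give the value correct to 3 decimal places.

Rank sprint: 4, 3, 1, 6, 5, 2
Rank jump: 6, 1, 5, 3, 2, 4
d = rank(sprint) − rank(jump): -2, 2, -4, 3, 3, -2; Σd² = 46
ρ = 1 − 6Σd² / [n(n²−1)] = 1 − 6×46 / (6×35) = 1 − 276/210 ≈ -0.314

-0.314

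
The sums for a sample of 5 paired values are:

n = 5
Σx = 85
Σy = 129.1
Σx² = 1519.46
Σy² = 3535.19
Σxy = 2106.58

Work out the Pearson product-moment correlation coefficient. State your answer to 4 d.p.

-0.7188

r = (nΣxy − ΣxΣy) / √[(nΣx² − (Σx)²)(nΣy² − (Σy)²)]
Numerator: 5×2106.58 − 85×129.1 = -440.6
Denominator: √[(7597.3 − 7225)(17675.95 − 16666.81)] = √[372.3 × 1009.14] = 612.9460
r = -440.6 / 612.9460 ≈ -0.7188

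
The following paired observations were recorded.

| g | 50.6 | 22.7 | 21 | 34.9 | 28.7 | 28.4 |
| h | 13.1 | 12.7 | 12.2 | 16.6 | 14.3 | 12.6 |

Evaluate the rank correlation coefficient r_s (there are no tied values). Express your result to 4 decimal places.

0.7714

Rank g: 6, 2, 1, 5, 4, 3
Rank h: 4, 3, 1, 6, 5, 2
d = rank(g) − rank(h): 2, -1, 0, -1, -1, 1; Σd² = 8
ρ = 1 − 6Σd² / [n(n²−1)] = 1 − 6×8 / (6×35) = 1 − 48/210 ≈ 0.7714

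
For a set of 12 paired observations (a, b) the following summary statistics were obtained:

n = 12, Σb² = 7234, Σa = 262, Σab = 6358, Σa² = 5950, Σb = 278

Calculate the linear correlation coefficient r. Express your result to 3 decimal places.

r = (nΣab − ΣaΣb) / √[(nΣa² − (Σa)²)(nΣb² − (Σb)²)]
Numerator: 12×6358 − 262×278 = 3460
Denominator: √[(71400 − 68644)(86808 − 77284)] = √[2756 × 9524] = 5123.2943
r = 3460 / 5123.2943 ≈ 0.675

0.675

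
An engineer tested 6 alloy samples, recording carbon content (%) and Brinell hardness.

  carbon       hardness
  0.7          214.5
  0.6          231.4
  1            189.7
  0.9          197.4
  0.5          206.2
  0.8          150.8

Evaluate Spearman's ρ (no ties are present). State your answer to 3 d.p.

Rank carbon: 3, 2, 6, 5, 1, 4
Rank hardness: 5, 6, 2, 3, 4, 1
d = rank(carbon) − rank(hardness): -2, -4, 4, 2, -3, 3; Σd² = 58
ρ = 1 − 6Σd² / [n(n²−1)] = 1 − 6×58 / (6×35) = 1 − 348/210 ≈ -0.657

-0.657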